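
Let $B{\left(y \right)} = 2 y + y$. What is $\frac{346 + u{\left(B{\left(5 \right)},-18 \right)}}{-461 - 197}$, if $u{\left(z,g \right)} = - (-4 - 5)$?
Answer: $- \frac{355}{658} \approx -0.53951$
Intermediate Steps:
$B{\left(y \right)} = 3 y$
$u{\left(z,g \right)} = 9$ ($u{\left(z,g \right)} = \left(-1\right) \left(-9\right) = 9$)
$\frac{346 + u{\left(B{\left(5 \right)},-18 \right)}}{-461 - 197} = \frac{346 + 9}{-461 - 197} = \frac{355}{-658} = 355 \left(- \frac{1}{658}\right) = - \frac{355}{658}$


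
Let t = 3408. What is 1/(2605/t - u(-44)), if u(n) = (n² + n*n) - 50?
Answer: -3408/13022771 ≈ -0.00026170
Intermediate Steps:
u(n) = -50 + 2*n² (u(n) = (n² + n²) - 50 = 2*n² - 50 = -50 + 2*n²)
1/(2605/t - u(-44)) = 1/(2605/3408 - (-50 + 2*(-44)²)) = 1/(2605*(1/3408) - (-50 + 2*1936)) = 1/(2605/3408 - (-50 + 3872)) = 1/(2605/3408 - 1*3822) = 1/(2605/3408 - 3822) = 1/(-13022771/3408) = -3408/13022771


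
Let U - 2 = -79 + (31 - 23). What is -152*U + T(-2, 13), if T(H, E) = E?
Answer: 10501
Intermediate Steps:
U = -69 (U = 2 + (-79 + (31 - 23)) = 2 + (-79 + 8) = 2 - 71 = -69)
-152*U + T(-2, 13) = -152*(-69) + 13 = 10488 + 13 = 10501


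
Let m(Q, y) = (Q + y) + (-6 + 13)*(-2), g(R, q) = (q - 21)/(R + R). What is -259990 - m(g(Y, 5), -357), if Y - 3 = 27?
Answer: -3894281/15 ≈ -2.5962e+5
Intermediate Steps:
Y = 30 (Y = 3 + 27 = 30)
g(R, q) = (-21 + q)/(2*R) (g(R, q) = (-21 + q)/((2*R)) = (-21 + q)*(1/(2*R)) = (-21 + q)/(2*R))
m(Q, y) = -14 + Q + y (m(Q, y) = (Q + y) + 7*(-2) = (Q + y) - 14 = -14 + Q + y)
-259990 - m(g(Y, 5), -357) = -259990 - (-14 + (½)*(-21 + 5)/30 - 357) = -259990 - (-14 + (½)*(1/30)*(-16) - 357) = -259990 - (-14 - 4/15 - 357) = -259990 - 1*(-5569/15) = -259990 + 5569/15 = -3894281/15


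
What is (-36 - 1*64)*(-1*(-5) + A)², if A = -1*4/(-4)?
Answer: -3600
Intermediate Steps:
A = 1 (A = -4*(-¼) = 1)
(-36 - 1*64)*(-1*(-5) + A)² = (-36 - 1*64)*(-1*(-5) + 1)² = (-36 - 64)*(5 + 1)² = -100*6² = -100*36 = -3600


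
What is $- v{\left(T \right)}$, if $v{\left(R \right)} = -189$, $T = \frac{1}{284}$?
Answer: $189$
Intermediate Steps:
$T = \frac{1}{284} \approx 0.0035211$
$- v{\left(T \right)} = \left(-1\right) \left(-189\right) = 189$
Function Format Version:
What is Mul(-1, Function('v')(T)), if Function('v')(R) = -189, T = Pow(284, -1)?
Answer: 189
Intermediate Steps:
T = Rational(1, 284) ≈ 0.0035211
Mul(-1, Function('v')(T)) = Mul(-1, -189) = 189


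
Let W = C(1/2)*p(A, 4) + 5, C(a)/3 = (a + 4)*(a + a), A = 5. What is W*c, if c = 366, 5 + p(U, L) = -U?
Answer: -47580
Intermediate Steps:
p(U, L) = -5 - U
C(a) = 6*a*(4 + a) (C(a) = 3*((a + 4)*(a + a)) = 3*((4 + a)*(2*a)) = 3*(2*a*(4 + a)) = 6*a*(4 + a))
W = -130 (W = (6*(1/2)*(4 + 1/2))*(-5 - 1*5) + 5 = (6*(1*(½))*(4 + 1*(½)))*(-5 - 5) + 5 = (6*(½)*(4 + ½))*(-10) + 5 = (6*(½)*(9/2))*(-10) + 5 = (27/2)*(-10) + 5 = -135 + 5 = -130)
W*c = -130*366 = -47580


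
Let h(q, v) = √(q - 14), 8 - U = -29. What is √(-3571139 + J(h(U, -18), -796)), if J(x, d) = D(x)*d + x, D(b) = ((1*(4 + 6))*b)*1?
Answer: √(-3571139 - 7959*√23) ≈ 1899.8*I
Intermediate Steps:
U = 37 (U = 8 - 1*(-29) = 8 + 29 = 37)
h(q, v) = √(-14 + q)
D(b) = 10*b (D(b) = ((1*10)*b)*1 = (10*b)*1 = 10*b)
J(x, d) = x + 10*d*x (J(x, d) = (10*x)*d + x = 10*d*x + x = x + 10*d*x)
√(-3571139 + J(h(U, -18), -796)) = √(-3571139 + √(-14 + 37)*(1 + 10*(-796))) = √(-3571139 + √23*(1 - 7960)) = √(-3571139 + √23*(-7959)) = √(-3571139 - 7959*√23)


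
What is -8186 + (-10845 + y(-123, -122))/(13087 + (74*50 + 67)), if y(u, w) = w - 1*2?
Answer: -137977813/16854 ≈ -8186.6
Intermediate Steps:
y(u, w) = -2 + w (y(u, w) = w - 2 = -2 + w)
-8186 + (-10845 + y(-123, -122))/(13087 + (74*50 + 67)) = -8186 + (-10845 + (-2 - 122))/(13087 + (74*50 + 67)) = -8186 + (-10845 - 124)/(13087 + (3700 + 67)) = -8186 - 10969/(13087 + 3767) = -8186 - 10969/16854 = -137977813/16854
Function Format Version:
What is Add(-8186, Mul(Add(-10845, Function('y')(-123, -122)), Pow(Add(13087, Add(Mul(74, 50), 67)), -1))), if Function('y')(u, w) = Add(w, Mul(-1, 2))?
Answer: Rational(-137977813, 16854) ≈ -8186.6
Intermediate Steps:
Function('y')(u, w) = Add(-2, w) (Function('y')(u, w) = Add(w, -2) = Add(-2, w))
Add(-8186, Mul(Add(-10845, Function('y')(-123, -122)), Pow(Add(13087, Add(Mul(74, 50), 67)), -1))) = Add(-8186, Mul(Add(-10845, Add(-2, -122)), Pow(Add(13087, Add(Mul(74, 50), 67)), -1))) = Add(-8186, Mul(Add(-10845, -124), Pow(Add(13087, Add(3700, 67)), -1))) = Add(-8186, Mul(-10969, Pow(Add(13087, 3767), -1))) = Add(-8186, Mul(-10969, Pow(16854, -1))) = Add(-8186, Mul(-10969, Rational(1, 16854))) = Add(-8186, Rational(-10969, 16854)) = Rational(-137977813, 16854)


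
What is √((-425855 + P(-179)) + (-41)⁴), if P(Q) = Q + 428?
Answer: √2400155 ≈ 1549.2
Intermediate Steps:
P(Q) = 428 + Q
√((-425855 + P(-179)) + (-41)⁴) = √((-425855 + (428 - 179)) + (-41)⁴) = √((-425855 + 249) + 2825761) = √(-425606 + 2825761) = √2400155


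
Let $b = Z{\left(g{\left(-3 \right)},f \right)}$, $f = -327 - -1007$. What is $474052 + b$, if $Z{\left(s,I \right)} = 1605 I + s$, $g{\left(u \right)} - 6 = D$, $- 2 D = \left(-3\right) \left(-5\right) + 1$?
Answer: $1565450$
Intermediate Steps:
$D = -8$ ($D = - \frac{\left(-3\right) \left(-5\right) + 1}{2} = - \frac{15 + 1}{2} = \left(- \frac{1}{2}\right) 16 = -8$)
$g{\left(u \right)} = -2$ ($g{\left(u \right)} = 6 - 8 = -2$)
$f = 680$ ($f = -327 + 1007 = 680$)
$Z{\left(s,I \right)} = s + 1605 I$
$b = 1091398$ ($b = -2 + 1605 \cdot 680 = -2 + 1091400 = 1091398$)
$474052 + b = 474052 + 1091398 = 1565450$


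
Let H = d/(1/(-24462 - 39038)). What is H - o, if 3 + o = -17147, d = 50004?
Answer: -3175236850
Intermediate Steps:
o = -17150 (o = -3 - 17147 = -17150)
H = -3175254000 (H = 50004/(1/(-24462 - 39038)) = 50004/(1/(-63500)) = 50004/(-1/63500) = 50004*(-63500) = -3175254000)
H - o = -3175254000 - 1*(-17150) = -3175254000 + 17150 = -3175236850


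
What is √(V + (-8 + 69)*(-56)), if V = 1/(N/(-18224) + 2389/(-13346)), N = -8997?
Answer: 2*I*√1249495160755450282/38268413 ≈ 58.419*I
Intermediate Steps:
V = 121608752/38268413 (V = 1/(-8997/(-18224) + 2389/(-13346)) = 1/(-8997*(-1/18224) + 2389*(-1/13346)) = 1/(8997/18224 - 2389/13346) = 1/(38268413/121608752) = 121608752/38268413 ≈ 3.1778)
√(V + (-8 + 69)*(-56)) = √(121608752/38268413 + (-8 + 69)*(-56)) = √(121608752/38268413 + 61*(-56)) = √(121608752/38268413 - 3416) = √(-130603290056/38268413) = 2*I*√1249495160755450282/38268413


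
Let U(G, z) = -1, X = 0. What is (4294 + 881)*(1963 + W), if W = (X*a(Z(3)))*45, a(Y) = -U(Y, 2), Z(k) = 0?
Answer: 10158525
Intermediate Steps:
a(Y) = 1 (a(Y) = -1*(-1) = 1)
W = 0 (W = (0*1)*45 = 0*45 = 0)
(4294 + 881)*(1963 + W) = (4294 + 881)*(1963 + 0) = 5175*1963 = 10158525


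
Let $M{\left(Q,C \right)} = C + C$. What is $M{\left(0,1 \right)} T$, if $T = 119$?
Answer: $238$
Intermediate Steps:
$M{\left(Q,C \right)} = 2 C$
$M{\left(0,1 \right)} T = 2 \cdot 1 \cdot 119 = 2 \cdot 119 = 238$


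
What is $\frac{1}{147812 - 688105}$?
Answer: $- \frac{1}{540293} \approx -1.8508 \cdot 10^{-6}$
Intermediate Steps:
$\frac{1}{147812 - 688105} = \frac{1}{-540293} = - \frac{1}{540293}$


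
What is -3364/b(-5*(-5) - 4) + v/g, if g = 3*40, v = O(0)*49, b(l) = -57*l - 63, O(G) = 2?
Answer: 4393/1260 ≈ 3.4865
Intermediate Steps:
b(l) = -63 - 57*l
v = 98 (v = 2*49 = 98)
g = 120
-3364/b(-5*(-5) - 4) + v/g = -3364/(-63 - 57*(-5*(-5) - 4)) + 98/120 = -3364/(-63 - 57*(25 - 4)) + 98*(1/120) = -3364/(-63 - 57*21) + 49/60 = -3364/(-63 - 1197) + 49/60 = -3364/(-1260) + 49/60 = -3364*(-1/1260) + 49/60 = 841/315 + 49/60 = 4393/1260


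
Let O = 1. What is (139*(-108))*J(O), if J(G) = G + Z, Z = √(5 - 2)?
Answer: -15012 - 15012*√3 ≈ -41014.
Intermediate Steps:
Z = √3 ≈ 1.7320
J(G) = G + √3
(139*(-108))*J(O) = (139*(-108))*(1 + √3) = -15012*(1 + √3) = -15012 - 15012*√3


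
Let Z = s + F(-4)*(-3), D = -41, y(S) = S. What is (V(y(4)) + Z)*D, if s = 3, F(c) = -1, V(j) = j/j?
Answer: -287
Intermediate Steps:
V(j) = 1
Z = 6 (Z = 3 - 1*(-3) = 3 + 3 = 6)
(V(y(4)) + Z)*D = (1 + 6)*(-41) = 7*(-41) = -287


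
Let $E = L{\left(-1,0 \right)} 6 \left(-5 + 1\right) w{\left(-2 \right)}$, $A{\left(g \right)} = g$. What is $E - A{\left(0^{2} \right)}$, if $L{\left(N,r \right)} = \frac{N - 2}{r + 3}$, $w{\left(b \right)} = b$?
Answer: $-48$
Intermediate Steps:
$L{\left(N,r \right)} = \frac{-2 + N}{3 + r}$
$E = -48$ ($E = \frac{-2 - 1}{3 + 0} \cdot 6 \left(-5 + 1\right) \left(-2\right) = \frac{1}{3} \left(-3\right) 6 \left(-4\right) \left(-2\right) = \left(-1\right) 6 \left(-4\right) \left(-2\right) = \left(-6\right) \left(-4\right) \left(-2\right) = 24 \left(-2\right) = -48$)
$E - A{\left(0^{2} \right)} = -48 - 0^{2} = -48 - 0 = -48 + 0 = -48$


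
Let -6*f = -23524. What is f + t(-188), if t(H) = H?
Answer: 11198/3 ≈ 3732.7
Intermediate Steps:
f = 11762/3 (f = -⅙*(-23524) = 11762/3 ≈ 3920.7)
f + t(-188) = 11762/3 - 188 = 11198/3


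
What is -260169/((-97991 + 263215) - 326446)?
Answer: 260169/161222 ≈ 1.6137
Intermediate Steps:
-260169/((-97991 + 263215) - 326446) = -260169/(165224 - 326446) = -260169/(-161222) = -260169*(-1/161222) = 260169/161222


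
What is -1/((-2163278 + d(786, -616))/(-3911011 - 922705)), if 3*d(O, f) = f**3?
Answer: -7250574/120117365 ≈ -0.060362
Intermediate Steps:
d(O, f) = f**3/3
-1/((-2163278 + d(786, -616))/(-3911011 - 922705)) = -1/((-2163278 + (1/3)*(-616)**3)/(-3911011 - 922705)) = -1/((-2163278 + (1/3)*(-233744896))/(-4833716)) = -1/((-2163278 - 233744896/3)*(-1/4833716)) = -1/((-240234730/3*(-1/4833716))) = -1/120117365/7250574 = -1*7250574/120117365 = -7250574/120117365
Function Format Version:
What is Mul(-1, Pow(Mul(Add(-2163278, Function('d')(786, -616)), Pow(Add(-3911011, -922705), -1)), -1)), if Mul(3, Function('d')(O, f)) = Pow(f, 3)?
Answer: Rational(-7250574, 120117365) ≈ -0.060362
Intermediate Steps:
Function('d')(O, f) = Mul(Rational(1, 3), Pow(f, 3))
Mul(-1, Pow(Mul(Add(-2163278, Function('d')(786, -616)), Pow(Add(-3911011, -922705), -1)), -1)) = Mul(-1, Pow(Mul(Add(-2163278, Mul(Rational(1, 3), Pow(-616, 3))), Pow(Add(-3911011, -922705), -1)), -1)) = Mul(-1, Pow(Mul(Add(-2163278, Mul(Rational(1, 3), -233744896)), Pow(-4833716, -1)), -1)) = Mul(-1, Pow(Mul(Add(-2163278, Rational(-233744896, 3)), Rational(-1, 4833716)), -1)) = Mul(-1, Pow(Mul(Rational(-240234730, 3), Rational(-1, 4833716)), -1)) = Mul(-1, Pow(Rational(120117365, 7250574), -1)) = Mul(-1, Rational(7250574, 120117365)) = Rational(-7250574, 120117365)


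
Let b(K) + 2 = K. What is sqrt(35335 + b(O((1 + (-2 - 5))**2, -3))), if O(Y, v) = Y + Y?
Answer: sqrt(35405) ≈ 188.16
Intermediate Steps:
O(Y, v) = 2*Y
b(K) = -2 + K
sqrt(35335 + b(O((1 + (-2 - 5))**2, -3))) = sqrt(35335 + (-2 + 2*(1 + (-2 - 5))**2)) = sqrt(35335 + (-2 + 2*(1 - 7)**2)) = sqrt(35335 + (-2 + 2*(-6)**2)) = sqrt(35335 + (-2 + 2*36)) = sqrt(35335 + (-2 + 72)) = sqrt(35335 + 70) = sqrt(35405)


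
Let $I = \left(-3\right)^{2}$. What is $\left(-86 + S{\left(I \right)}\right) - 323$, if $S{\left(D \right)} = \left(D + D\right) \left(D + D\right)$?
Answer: $-85$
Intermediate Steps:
$I = 9$
$S{\left(D \right)} = 4 D^{2}$ ($S{\left(D \right)} = 2 D 2 D = 4 D^{2}$)
$\left(-86 + S{\left(I \right)}\right) - 323 = \left(-86 + 4 \cdot 9^{2}\right) - 323 = \left(-86 + 4 \cdot 81\right) - 323 = \left(-86 + 324\right) - 323 = 238 - 323 = -85$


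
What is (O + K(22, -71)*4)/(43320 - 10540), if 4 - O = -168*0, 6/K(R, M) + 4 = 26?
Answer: 14/90145 ≈ 0.00015531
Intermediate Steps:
K(R, M) = 3/11 (K(R, M) = 6/(-4 + 26) = 6/22 = 6*(1/22) = 3/11)
O = 4 (O = 4 - (-168)*0 = 4 - 1*0 = 4 + 0 = 4)
(O + K(22, -71)*4)/(43320 - 10540) = (4 + (3/11)*4)/(43320 - 10540) = (4 + 12/11)/32780 = (56/11)*(1/32780) = 14/90145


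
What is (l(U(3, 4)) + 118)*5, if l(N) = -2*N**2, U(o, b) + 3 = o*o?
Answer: 230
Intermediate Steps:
U(o, b) = -3 + o**2 (U(o, b) = -3 + o*o = -3 + o**2)
(l(U(3, 4)) + 118)*5 = (-2*(-3 + 3**2)**2 + 118)*5 = (-2*(-3 + 9)**2 + 118)*5 = (-2*6**2 + 118)*5 = (-2*36 + 118)*5 = (-72 + 118)*5 = 46*5 = 230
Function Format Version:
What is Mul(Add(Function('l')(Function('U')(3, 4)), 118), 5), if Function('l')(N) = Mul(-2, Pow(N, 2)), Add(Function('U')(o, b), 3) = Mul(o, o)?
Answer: 230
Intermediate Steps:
Function('U')(o, b) = Add(-3, Pow(o, 2)) (Function('U')(o, b) = Add(-3, Mul(o, o)) = Add(-3, Pow(o, 2)))
Mul(Add(Function('l')(Function('U')(3, 4)), 118), 5) = Mul(Add(Mul(-2, Pow(Add(-3, Pow(3, 2)), 2)), 118), 5) = Mul(Add(Mul(-2, Pow(Add(-3, 9), 2)), 118), 5) = Mul(Add(Mul(-2, Pow(6, 2)), 118), 5) = Mul(Add(Mul(-2, 36), 118), 5) = Mul(Add(-72, 118), 5) = Mul(46, 5) = 230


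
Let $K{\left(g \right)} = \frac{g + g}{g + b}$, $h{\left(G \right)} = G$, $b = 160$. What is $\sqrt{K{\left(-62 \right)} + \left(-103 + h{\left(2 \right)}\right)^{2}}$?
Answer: $\frac{\sqrt{499787}}{7} \approx 100.99$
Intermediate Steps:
$K{\left(g \right)} = \frac{2 g}{160 + g}$ ($K{\left(g \right)} = \frac{g + g}{g + 160} = \frac{2 g}{160 + g}$)
$\sqrt{K{\left(-62 \right)} + \left(-103 + h{\left(2 \right)}\right)^{2}} = \sqrt{2 \left(-62\right) \frac{1}{160 - 62} + \left(-103 + 2\right)^{2}} = \sqrt{2 \left(-62\right) \frac{1}{98} + \left(-101\right)^{2}} = \sqrt{2 \left(-62\right) \frac{1}{98} + 10201} = \sqrt{- \frac{62}{49} + 10201} = \sqrt{\frac{499787}{49}} = \frac{\sqrt{499787}}{7}$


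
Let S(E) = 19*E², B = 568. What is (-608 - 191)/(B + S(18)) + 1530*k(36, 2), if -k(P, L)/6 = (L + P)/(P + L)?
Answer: -61727119/6724 ≈ -9180.1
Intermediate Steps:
k(P, L) = -6 (k(P, L) = -6*(L + P)/(P + L) = -6*(L + P)/(L + P) = -6*1 = -6)
(-608 - 191)/(B + S(18)) + 1530*k(36, 2) = (-608 - 191)/(568 + 19*18²) + 1530*(-6) = -799/(568 + 19*324) - 9180 = -799/(568 + 6156) - 9180 = -799/6724 - 9180 = -61727119/6724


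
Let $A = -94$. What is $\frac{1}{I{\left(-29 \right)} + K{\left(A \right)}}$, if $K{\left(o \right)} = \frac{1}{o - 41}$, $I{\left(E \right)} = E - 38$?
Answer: $- \frac{135}{9046} \approx -0.014924$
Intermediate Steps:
$I{\left(E \right)} = -38 + E$ ($I{\left(E \right)} = E - 38 = -38 + E$)
$K{\left(o \right)} = \frac{1}{-41 + o}$
$\frac{1}{I{\left(-29 \right)} + K{\left(A \right)}} = \frac{1}{\left(-38 - 29\right) + \frac{1}{-41 - 94}} = \frac{1}{-67 + \frac{1}{-135}} = \frac{1}{-67 - \frac{1}{135}} = \frac{1}{- \frac{9046}{135}} = - \frac{135}{9046}$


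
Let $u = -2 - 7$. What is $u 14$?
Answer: $-126$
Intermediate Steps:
$u = -9$
$u 14 = \left(-9\right) 14 = -126$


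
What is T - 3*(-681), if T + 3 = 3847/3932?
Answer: 8025127/3932 ≈ 2041.0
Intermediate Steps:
T = -7949/3932 (T = -3 + 3847/3932 = -7949/3932 ≈ -2.0216)
T - 3*(-681) = -7949/3932 - 3*(-681) = -7949/3932 + 2043 = 8025127/3932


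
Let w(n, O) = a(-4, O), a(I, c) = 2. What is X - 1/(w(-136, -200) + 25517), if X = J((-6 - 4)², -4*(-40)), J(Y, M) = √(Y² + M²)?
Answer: -1/25519 + 20*√89 ≈ 188.68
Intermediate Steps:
w(n, O) = 2
J(Y, M) = √(M² + Y²)
X = 20*√89 (X = √((-4*(-40))² + ((-6 - 4)²)²) = √(160² + ((-10)²)²) = √(25600 + 100²) = √(25600 + 10000) = √35600 = 20*√89 ≈ 188.68)
X - 1/(w(-136, -200) + 25517) = 20*√89 - 1/(2 + 25517) = 20*√89 - 1/25519 = -1/25519 + 20*√89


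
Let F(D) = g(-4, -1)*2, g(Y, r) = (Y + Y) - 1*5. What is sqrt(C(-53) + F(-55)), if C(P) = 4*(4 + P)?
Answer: I*sqrt(222) ≈ 14.9*I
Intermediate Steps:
C(P) = 16 + 4*P
g(Y, r) = -5 + 2*Y (g(Y, r) = 2*Y - 5 = -5 + 2*Y)
F(D) = -26 (F(D) = (-5 + 2*(-4))*2 = (-5 - 8)*2 = -13*2 = -26)
sqrt(C(-53) + F(-55)) = sqrt((16 + 4*(-53)) - 26) = sqrt((16 - 212) - 26) = sqrt(-196 - 26) = sqrt(-222) = I*sqrt(222)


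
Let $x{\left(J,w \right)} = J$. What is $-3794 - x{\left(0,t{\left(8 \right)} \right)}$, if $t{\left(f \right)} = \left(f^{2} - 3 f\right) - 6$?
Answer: $-3794$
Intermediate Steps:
$t{\left(f \right)} = -6 + f^{2} - 3 f$
$-3794 - x{\left(0,t{\left(8 \right)} \right)} = -3794 - 0 = -3794 + 0 = -3794$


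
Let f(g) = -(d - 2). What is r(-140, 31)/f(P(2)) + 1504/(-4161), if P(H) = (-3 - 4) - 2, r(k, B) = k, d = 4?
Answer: 289766/4161 ≈ 69.639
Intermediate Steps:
P(H) = -9 (P(H) = -7 - 2 = -9)
f(g) = -2 (f(g) = -(4 - 2) = -1*2 = -2)
r(-140, 31)/f(P(2)) + 1504/(-4161) = -140/(-2) + 1504/(-4161) = -140*(-1/2) + 1504*(-1/4161) = 70 - 1504/4161 = 289766/4161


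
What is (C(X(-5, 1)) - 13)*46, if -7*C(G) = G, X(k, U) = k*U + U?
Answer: -4002/7 ≈ -571.71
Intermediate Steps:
X(k, U) = U + U*k (X(k, U) = U*k + U = U + U*k)
C(G) = -G/7
(C(X(-5, 1)) - 13)*46 = (-(1 - 5)/7 - 13)*46 = (-(-4)/7 - 13)*46 = (-⅐*(-4) - 13)*46 = (4/7 - 13)*46 = -87/7*46 = -4002/7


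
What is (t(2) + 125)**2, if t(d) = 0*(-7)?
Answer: 15625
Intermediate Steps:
t(d) = 0
(t(2) + 125)**2 = (0 + 125)**2 = 125**2 = 15625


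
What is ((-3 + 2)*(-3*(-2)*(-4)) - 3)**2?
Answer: 441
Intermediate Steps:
((-3 + 2)*(-3*(-2)*(-4)) - 3)**2 = (-6*(-4) - 3)**2 = (-1*(-24) - 3)**2 = (24 - 3)**2 = 21**2 = 441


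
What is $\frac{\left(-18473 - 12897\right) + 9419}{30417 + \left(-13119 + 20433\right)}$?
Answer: $- \frac{7317}{12577} \approx -0.58178$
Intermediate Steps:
$\frac{\left(-18473 - 12897\right) + 9419}{30417 + \left(-13119 + 20433\right)} = \frac{\left(-18473 - 12897\right) + 9419}{30417 + 7314} = \frac{-31370 + 9419}{37731} = \left(-21951\right) \frac{1}{37731} = - \frac{7317}{12577}$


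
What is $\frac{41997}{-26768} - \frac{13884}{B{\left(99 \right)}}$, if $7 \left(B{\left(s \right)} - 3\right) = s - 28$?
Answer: $- \frac{651348027}{615664} \approx -1058.0$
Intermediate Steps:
$B{\left(s \right)} = -1 + \frac{s}{7}$ ($B{\left(s \right)} = 3 + \frac{s - 28}{7} = 3 + \frac{-28 + s}{7} = 3 + \left(-4 + \frac{s}{7}\right) = -1 + \frac{s}{7}$)
$\frac{41997}{-26768} - \frac{13884}{B{\left(99 \right)}} = \frac{41997}{-26768} - \frac{13884}{-1 + \frac{1}{7} \cdot 99} = 41997 \left(- \frac{1}{26768}\right) - \frac{13884}{-1 + \frac{99}{7}} = - \frac{41997}{26768} - \frac{13884}{\frac{92}{7}} = - \frac{41997}{26768} - \frac{24297}{23} = - \frac{651348027}{615664}$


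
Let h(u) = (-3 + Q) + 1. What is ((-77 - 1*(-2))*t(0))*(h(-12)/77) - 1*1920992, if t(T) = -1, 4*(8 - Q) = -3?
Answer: -591663511/308 ≈ -1.9210e+6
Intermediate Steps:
Q = 35/4 (Q = 8 - 1/4*(-3) = 8 + 3/4 = 35/4 ≈ 8.7500)
h(u) = 27/4 (h(u) = (-3 + 35/4) + 1 = 23/4 + 1 = 27/4)
((-77 - 1*(-2))*t(0))*(h(-12)/77) - 1*1920992 = ((-77 - 1*(-2))*(-1))*((27/4)/77) - 1*1920992 = ((-77 + 2)*(-1))*((27/4)*(1/77)) - 1920992 = -75*(-1)*(27/308) - 1920992 = 75*(27/308) - 1920992 = 2025/308 - 1920992 = -591663511/308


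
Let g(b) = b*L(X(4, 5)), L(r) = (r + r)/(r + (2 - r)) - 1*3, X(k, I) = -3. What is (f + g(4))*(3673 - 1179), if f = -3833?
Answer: -9619358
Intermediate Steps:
L(r) = -3 + r (L(r) = (2*r)/2 - 3 = (2*r)*(½) - 3 = r - 3 = -3 + r)
g(b) = -6*b (g(b) = b*(-3 - 3) = b*(-6) = -6*b)
(f + g(4))*(3673 - 1179) = (-3833 - 6*4)*(3673 - 1179) = (-3833 - 24)*2494 = -3857*2494 = -9619358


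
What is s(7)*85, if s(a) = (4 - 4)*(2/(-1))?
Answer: 0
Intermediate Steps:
s(a) = 0 (s(a) = 0*(2*(-1)) = 0*(-2) = 0)
s(7)*85 = 0*85 = 0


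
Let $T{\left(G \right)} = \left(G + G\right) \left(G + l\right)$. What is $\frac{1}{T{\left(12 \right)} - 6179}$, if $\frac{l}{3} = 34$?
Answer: $- \frac{1}{3443} \approx -0.00029044$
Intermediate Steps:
$l = 102$ ($l = 3 \cdot 34 = 102$)
$T{\left(G \right)} = 2 G \left(102 + G\right)$ ($T{\left(G \right)} = \left(G + G\right) \left(G + 102\right) = 2 G \left(102 + G\right)$)
$\frac{1}{T{\left(12 \right)} - 6179} = \frac{1}{2 \cdot 12 \left(102 + 12\right) - 6179} = \frac{1}{2 \cdot 12 \cdot 114 - 6179} = \frac{1}{2736 - 6179} = \frac{1}{-3443} = - \frac{1}{3443}$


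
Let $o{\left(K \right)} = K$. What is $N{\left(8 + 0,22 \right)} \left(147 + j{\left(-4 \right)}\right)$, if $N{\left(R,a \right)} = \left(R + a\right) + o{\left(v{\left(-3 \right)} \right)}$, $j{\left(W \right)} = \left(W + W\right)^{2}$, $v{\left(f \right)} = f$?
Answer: $5697$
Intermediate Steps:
$j{\left(W \right)} = 4 W^{2}$ ($j{\left(W \right)} = \left(2 W\right)^{2} = 4 W^{2}$)
$N{\left(R,a \right)} = -3 + R + a$ ($N{\left(R,a \right)} = \left(R + a\right) - 3 = -3 + R + a$)
$N{\left(8 + 0,22 \right)} \left(147 + j{\left(-4 \right)}\right) = \left(-3 + \left(8 + 0\right) + 22\right) \left(147 + 4 \left(-4\right)^{2}\right) = \left(-3 + 8 + 22\right) \left(147 + 4 \cdot 16\right) = 27 \left(147 + 64\right) = 27 \cdot 211 = 5697$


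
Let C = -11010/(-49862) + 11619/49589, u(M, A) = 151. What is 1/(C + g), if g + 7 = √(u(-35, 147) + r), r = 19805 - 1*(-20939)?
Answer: 10003502612901174661/62440327215033214015654 + 1528445995474682881*√40895/62440327215033214015654 ≈ 0.0051104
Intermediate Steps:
r = 40744 (r = 19805 + 20939 = 40744)
C = 562660734/1236303359 (C = -11010*(-1/49862) + 11619*(1/49589) = 5505/24931 + 11619/49589 = 562660734/1236303359 ≈ 0.45512)
g = -7 + √40895 (g = -7 + √(151 + 40744) = -7 + √40895 ≈ 195.23)
1/(C + g) = 1/(562660734/1236303359 + (-7 + √40895)) = 1/(-8091462779/1236303359 + √40895)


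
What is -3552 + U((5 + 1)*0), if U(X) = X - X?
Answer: -3552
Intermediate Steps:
U(X) = 0
-3552 + U((5 + 1)*0) = -3552 + 0 = -3552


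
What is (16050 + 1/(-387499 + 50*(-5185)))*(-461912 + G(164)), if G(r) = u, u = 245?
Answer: -1597417287465161/215583 ≈ -7.4098e+9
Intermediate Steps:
G(r) = 245
(16050 + 1/(-387499 + 50*(-5185)))*(-461912 + G(164)) = (16050 + 1/(-387499 + 50*(-5185)))*(-461912 + 245) = (16050 + 1/(-387499 - 259250))*(-461667) = (16050 + 1/(-646749))*(-461667) = (16050 - 1/646749)*(-461667) = (10380321449/646749)*(-461667) = -1597417287465161/215583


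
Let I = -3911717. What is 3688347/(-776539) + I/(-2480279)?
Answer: -6110528801350/1926033374381 ≈ -3.1726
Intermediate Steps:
3688347/(-776539) + I/(-2480279) = 3688347/(-776539) - 3911717/(-2480279) = 3688347*(-1/776539) - 3911717*(-1/2480279) = -3688347/776539 + 3911717/2480279 = -6110528801350/1926033374381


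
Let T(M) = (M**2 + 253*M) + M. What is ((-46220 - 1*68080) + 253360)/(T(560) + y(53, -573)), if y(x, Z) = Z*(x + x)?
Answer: 69530/197551 ≈ 0.35196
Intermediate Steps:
y(x, Z) = 2*Z*x (y(x, Z) = Z*(2*x) = 2*Z*x)
T(M) = M**2 + 254*M
((-46220 - 1*68080) + 253360)/(T(560) + y(53, -573)) = ((-46220 - 1*68080) + 253360)/(560*(254 + 560) + 2*(-573)*53) = ((-46220 - 68080) + 253360)/(560*814 - 60738) = (-114300 + 253360)/(455840 - 60738) = 139060/395102 = 139060*(1/395102) = 69530/197551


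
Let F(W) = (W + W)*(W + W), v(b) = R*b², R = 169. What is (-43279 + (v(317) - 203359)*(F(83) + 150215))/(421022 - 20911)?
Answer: 2982869697143/400111 ≈ 7.4551e+6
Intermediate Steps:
v(b) = 169*b²
F(W) = 4*W² (F(W) = (2*W)*(2*W) = 4*W²)
(-43279 + (v(317) - 203359)*(F(83) + 150215))/(421022 - 20911) = (-43279 + (169*317² - 203359)*(4*83² + 150215))/(421022 - 20911) = (-43279 + (169*100489 - 203359)*(4*6889 + 150215))/400111 = (-43279 + (16982641 - 203359)*(27556 + 150215))*(1/400111) = (-43279 + 16779282*177771)*(1/400111) = (-43279 + 2982869740422)*(1/400111) = 2982869697143*(1/400111) = 2982869697143/400111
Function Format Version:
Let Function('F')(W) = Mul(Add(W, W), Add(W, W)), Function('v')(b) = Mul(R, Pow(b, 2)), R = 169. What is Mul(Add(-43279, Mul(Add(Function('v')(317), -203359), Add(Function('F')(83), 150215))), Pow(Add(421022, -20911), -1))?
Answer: Rational(2982869697143, 400111) ≈ 7.4551e+6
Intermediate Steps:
Function('v')(b) = Mul(169, Pow(b, 2))
Function('F')(W) = Mul(4, Pow(W, 2)) (Function('F')(W) = Mul(Mul(2, W), Mul(2, W)) = Mul(4, Pow(W, 2)))
Mul(Add(-43279, Mul(Add(Function('v')(317), -203359), Add(Function('F')(83), 150215))), Pow(Add(421022, -20911), -1)) = Mul(Add(-43279, Mul(Add(Mul(169, Pow(317, 2)), -203359), Add(Mul(4, Pow(83, 2)), 150215))), Pow(Add(421022, -20911), -1)) = Mul(Add(-43279, Mul(Add(Mul(169, 100489), -203359), Add(Mul(4, 6889), 150215))), Pow(400111, -1)) = Mul(Add(-43279, Mul(Add(16982641, -203359), Add(27556, 150215))), Rational(1, 400111)) = Mul(Add(-43279, Mul(16779282, 177771)), Rational(1, 400111)) = Mul(Add(-43279, 2982869740422), Rational(1, 400111)) = Mul(2982869697143, Rational(1, 400111)) = Rational(2982869697143, 400111)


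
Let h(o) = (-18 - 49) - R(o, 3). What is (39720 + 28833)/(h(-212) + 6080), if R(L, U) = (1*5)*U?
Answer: 68553/5998 ≈ 11.429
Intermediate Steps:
R(L, U) = 5*U
h(o) = -82 (h(o) = (-18 - 49) - 5*3 = -67 - 1*15 = -67 - 15 = -82)
(39720 + 28833)/(h(-212) + 6080) = (39720 + 28833)/(-82 + 6080) = 68553/5998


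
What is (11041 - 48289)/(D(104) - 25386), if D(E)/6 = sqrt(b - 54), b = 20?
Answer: 26266048/17901395 + 6208*I*sqrt(34)/17901395 ≈ 1.4673 + 0.0020221*I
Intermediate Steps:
D(E) = 6*I*sqrt(34) (D(E) = 6*sqrt(20 - 54) = 6*sqrt(-34) = 6*(I*sqrt(34)) = 6*I*sqrt(34))
(11041 - 48289)/(D(104) - 25386) = (11041 - 48289)/(6*I*sqrt(34) - 25386) = -37248/(-25386 + 6*I*sqrt(34))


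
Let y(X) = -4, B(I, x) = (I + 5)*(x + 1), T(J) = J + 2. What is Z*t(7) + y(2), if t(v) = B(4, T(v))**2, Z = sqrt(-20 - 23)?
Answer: -4 + 8100*I*sqrt(43) ≈ -4.0 + 53115.0*I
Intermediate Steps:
T(J) = 2 + J
Z = I*sqrt(43) (Z = sqrt(-43) = I*sqrt(43) ≈ 6.5574*I)
B(I, x) = (1 + x)*(5 + I) (B(I, x) = (5 + I)*(1 + x) = (1 + x)*(5 + I))
t(v) = (27 + 9*v)**2 (t(v) = (5 + 4 + 5*(2 + v) + 4*(2 + v))**2 = (5 + 4 + (10 + 5*v) + (8 + 4*v))**2 = (27 + 9*v)**2)
Z*t(7) + y(2) = (I*sqrt(43))*(81*(3 + 7)**2) - 4 = (I*sqrt(43))*(81*10**2) - 4 = (I*sqrt(43))*(81*100) - 4 = (I*sqrt(43))*8100 - 4 = 8100*I*sqrt(43) - 4 = -4 + 8100*I*sqrt(43)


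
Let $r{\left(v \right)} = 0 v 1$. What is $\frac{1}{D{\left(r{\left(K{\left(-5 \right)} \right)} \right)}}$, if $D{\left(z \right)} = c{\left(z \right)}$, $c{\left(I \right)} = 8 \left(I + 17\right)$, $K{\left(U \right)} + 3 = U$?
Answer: $\frac{1}{136} \approx 0.0073529$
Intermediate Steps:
$K{\left(U \right)} = -3 + U$
$c{\left(I \right)} = 136 + 8 I$ ($c{\left(I \right)} = 8 \left(17 + I\right) = 136 + 8 I$)
$r{\left(v \right)} = 0$ ($r{\left(v \right)} = 0 \cdot 1 = 0$)
$D{\left(z \right)} = 136 + 8 z$
$\frac{1}{D{\left(r{\left(K{\left(-5 \right)} \right)} \right)}} = \frac{1}{136 + 8 \cdot 0} = \frac{1}{136 + 0} = \frac{1}{136}$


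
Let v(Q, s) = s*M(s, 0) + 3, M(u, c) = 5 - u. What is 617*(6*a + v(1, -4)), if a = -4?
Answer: -35169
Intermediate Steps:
v(Q, s) = 3 + s*(5 - s) (v(Q, s) = s*(5 - s) + 3 = 3 + s*(5 - s))
617*(6*a + v(1, -4)) = 617*(6*(-4) + (3 - 1*(-4)*(-5 - 4))) = 617*(-24 + (3 - 1*(-4)*(-9))) = 617*(-24 + (3 - 36)) = 617*(-24 - 33) = 617*(-57) = -35169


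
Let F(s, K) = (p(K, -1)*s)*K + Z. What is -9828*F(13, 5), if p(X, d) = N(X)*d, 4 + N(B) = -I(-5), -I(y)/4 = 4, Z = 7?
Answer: 7597044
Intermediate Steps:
I(y) = -16 (I(y) = -4*4 = -16)
N(B) = 12 (N(B) = -4 - 1*(-16) = -4 + 16 = 12)
p(X, d) = 12*d
F(s, K) = 7 - 12*K*s (F(s, K) = ((12*(-1))*s)*K + 7 = (-12*s)*K + 7 = -12*K*s + 7 = 7 - 12*K*s)
-9828*F(13, 5) = -9828*(7 - 12*5*13) = -9828*(7 - 780) = -9828*(-773) = 7597044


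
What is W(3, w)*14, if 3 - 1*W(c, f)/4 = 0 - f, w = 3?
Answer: 336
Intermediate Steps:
W(c, f) = 12 + 4*f (W(c, f) = 12 - 4*(0 - f) = 12 - (-4)*f = 12 + 4*f)
W(3, w)*14 = (12 + 4*3)*14 = (12 + 12)*14 = 24*14 = 336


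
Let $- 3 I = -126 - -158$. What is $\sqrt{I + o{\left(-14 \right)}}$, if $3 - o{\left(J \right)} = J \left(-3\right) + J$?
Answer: $\frac{i \sqrt{321}}{3} \approx 5.9722 i$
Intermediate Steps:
$o{\left(J \right)} = 3 + 2 J$ ($o{\left(J \right)} = 3 - \left(J \left(-3\right) + J\right) = 3 - \left(- 3 J + J\right) = 3 - - 2 J = 3 + 2 J$)
$I = - \frac{32}{3}$ ($I = - \frac{-126 - -158}{3} = - \frac{-126 + 158}{3} = \left(- \frac{1}{3}\right) 32 = - \frac{32}{3} \approx -10.667$)
$\sqrt{I + o{\left(-14 \right)}} = \sqrt{- \frac{32}{3} + \left(3 + 2 \left(-14\right)\right)} = \sqrt{- \frac{32}{3} + \left(3 - 28\right)} = \sqrt{- \frac{32}{3} - 25} = \sqrt{- \frac{107}{3}} = \frac{i \sqrt{321}}{3}$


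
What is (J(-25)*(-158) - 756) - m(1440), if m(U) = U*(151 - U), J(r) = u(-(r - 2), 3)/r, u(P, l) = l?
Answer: 46385574/25 ≈ 1.8554e+6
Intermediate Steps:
J(r) = 3/r
(J(-25)*(-158) - 756) - m(1440) = ((3/(-25))*(-158) - 756) - 1440*(151 - 1*1440) = ((3*(-1/25))*(-158) - 756) - 1440*(151 - 1440) = (-3/25*(-158) - 756) - 1440*(-1289) = (474/25 - 756) - 1*(-1856160) = -18426/25 + 1856160 = 46385574/25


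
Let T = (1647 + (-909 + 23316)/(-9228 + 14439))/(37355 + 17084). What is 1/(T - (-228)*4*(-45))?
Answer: -94560543/3880761816412 ≈ -2.4366e-5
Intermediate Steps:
T = 2868308/94560543 (T = (1647 + 22407/5211)/54439 = (1647 + 22407*(1/5211))*(1/54439) = (1647 + 7469/1737)*(1/54439) = (2868308/1737)*(1/54439) = 2868308/94560543 ≈ 0.030333)
1/(T - (-228)*4*(-45)) = 1/(2868308/94560543 - (-228)*4*(-45)) = 1/(2868308/94560543 - 38*(-24)*(-45)) = 1/(2868308/94560543 + 912*(-45)) = 1/(2868308/94560543 - 41040) = 1/(-3880761816412/94560543) = -94560543/3880761816412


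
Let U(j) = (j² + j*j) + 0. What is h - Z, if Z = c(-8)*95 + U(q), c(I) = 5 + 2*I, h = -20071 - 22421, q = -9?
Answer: -41609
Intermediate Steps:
U(j) = 2*j² (U(j) = (j² + j²) + 0 = 2*j² + 0 = 2*j²)
h = -42492
Z = -883 (Z = (5 + 2*(-8))*95 + 2*(-9)² = (5 - 16)*95 + 2*81 = -11*95 + 162 = -1045 + 162 = -883)
h - Z = -42492 - 1*(-883) = -42492 + 883 = -41609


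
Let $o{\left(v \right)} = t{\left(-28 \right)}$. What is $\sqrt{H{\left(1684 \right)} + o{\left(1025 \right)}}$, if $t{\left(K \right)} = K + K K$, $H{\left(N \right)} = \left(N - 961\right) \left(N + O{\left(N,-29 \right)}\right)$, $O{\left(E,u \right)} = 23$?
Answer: $3 \sqrt{137213} \approx 1111.3$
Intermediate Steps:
$H{\left(N \right)} = \left(-961 + N\right) \left(23 + N\right)$ ($H{\left(N \right)} = \left(N - 961\right) \left(N + 23\right) = \left(-961 + N\right) \left(23 + N\right)$)
$t{\left(K \right)} = K + K^{2}$
$o{\left(v \right)} = 756$ ($o{\left(v \right)} = - 28 \left(1 - 28\right) = \left(-28\right) \left(-27\right) = 756$)
$\sqrt{H{\left(1684 \right)} + o{\left(1025 \right)}} = \sqrt{\left(-22103 + 1684^{2} - 1579592\right) + 756} = \sqrt{\left(-22103 + 2835856 - 1579592\right) + 756} = \sqrt{1234161 + 756} = \sqrt{1234917} = 3 \sqrt{137213}$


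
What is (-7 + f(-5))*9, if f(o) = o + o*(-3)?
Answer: 27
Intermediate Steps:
f(o) = -2*o (f(o) = o - 3*o = -2*o)
(-7 + f(-5))*9 = (-7 - 2*(-5))*9 = (-7 + 10)*9 = 3*9 = 27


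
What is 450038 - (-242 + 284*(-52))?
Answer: 465048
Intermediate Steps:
450038 - (-242 + 284*(-52)) = 450038 - (-242 - 14768) = 450038 - 1*(-15010) = 450038 + 15010 = 465048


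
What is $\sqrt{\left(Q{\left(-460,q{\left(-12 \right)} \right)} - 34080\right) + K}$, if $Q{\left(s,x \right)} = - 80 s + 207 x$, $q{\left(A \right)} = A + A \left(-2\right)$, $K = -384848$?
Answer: $2 i \sqrt{94911} \approx 616.15 i$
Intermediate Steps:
$q{\left(A \right)} = - A$ ($q{\left(A \right)} = A - 2 A = - A$)
$\sqrt{\left(Q{\left(-460,q{\left(-12 \right)} \right)} - 34080\right) + K} = \sqrt{\left(\left(\left(-80\right) \left(-460\right) + 207 \left(\left(-1\right) \left(-12\right)\right)\right) - 34080\right) - 384848} = \sqrt{\left(\left(36800 + 207 \cdot 12\right) - 34080\right) - 384848} = \sqrt{\left(\left(36800 + 2484\right) - 34080\right) - 384848} = \sqrt{\left(39284 - 34080\right) - 384848} = \sqrt{5204 - 384848} = \sqrt{-379644} = 2 i \sqrt{94911}$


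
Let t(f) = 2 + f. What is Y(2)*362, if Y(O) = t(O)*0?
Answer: 0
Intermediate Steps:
Y(O) = 0 (Y(O) = (2 + O)*0 = 0)
Y(2)*362 = 0*362 = 0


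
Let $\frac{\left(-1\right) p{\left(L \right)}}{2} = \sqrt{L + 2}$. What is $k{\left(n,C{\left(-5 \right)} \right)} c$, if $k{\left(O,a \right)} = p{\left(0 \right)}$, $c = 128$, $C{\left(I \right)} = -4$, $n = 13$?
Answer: $- 256 \sqrt{2} \approx -362.04$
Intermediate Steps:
$p{\left(L \right)} = - 2 \sqrt{2 + L}$ ($p{\left(L \right)} = - 2 \sqrt{L + 2} = - 2 \sqrt{2 + L}$)
$k{\left(O,a \right)} = - 2 \sqrt{2}$ ($k{\left(O,a \right)} = - 2 \sqrt{2 + 0} = - 2 \sqrt{2}$)
$k{\left(n,C{\left(-5 \right)} \right)} c = - 2 \sqrt{2} \cdot 128 = - 256 \sqrt{2}$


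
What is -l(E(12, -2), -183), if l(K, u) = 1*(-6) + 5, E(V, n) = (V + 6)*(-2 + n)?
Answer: 1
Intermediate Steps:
E(V, n) = (-2 + n)*(6 + V) (E(V, n) = (6 + V)*(-2 + n) = (-2 + n)*(6 + V))
l(K, u) = -1 (l(K, u) = -6 + 5 = -1)
-l(E(12, -2), -183) = -1*(-1) = 1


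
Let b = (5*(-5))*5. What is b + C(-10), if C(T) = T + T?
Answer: -145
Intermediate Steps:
C(T) = 2*T
b = -125 (b = -25*5 = -125)
b + C(-10) = -125 + 2*(-10) = -125 - 20 = -145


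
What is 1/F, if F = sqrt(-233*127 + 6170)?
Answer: -I*sqrt(23421)/23421 ≈ -0.0065343*I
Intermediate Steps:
F = I*sqrt(23421) (F = sqrt(-29591 + 6170) = sqrt(-23421) = I*sqrt(23421) ≈ 153.04*I)
1/F = 1/(I*sqrt(23421)) = -I*sqrt(23421)/23421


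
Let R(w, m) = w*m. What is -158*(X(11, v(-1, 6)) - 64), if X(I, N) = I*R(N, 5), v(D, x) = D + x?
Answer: -33338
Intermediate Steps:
R(w, m) = m*w
X(I, N) = 5*I*N (X(I, N) = I*(5*N) = 5*I*N)
-158*(X(11, v(-1, 6)) - 64) = -158*(5*11*(-1 + 6) - 64) = -158*(5*11*5 - 64) = -158*(275 - 64) = -158*211 = -33338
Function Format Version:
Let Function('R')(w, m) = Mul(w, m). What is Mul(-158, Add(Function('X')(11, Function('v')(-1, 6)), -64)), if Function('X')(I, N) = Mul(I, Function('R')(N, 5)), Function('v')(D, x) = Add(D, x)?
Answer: -33338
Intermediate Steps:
Function('R')(w, m) = Mul(m, w)
Function('X')(I, N) = Mul(5, I, N) (Function('X')(I, N) = Mul(I, Mul(5, N)) = Mul(5, I, N))
Mul(-158, Add(Function('X')(11, Function('v')(-1, 6)), -64)) = Mul(-158, Add(Mul(5, 11, Add(-1, 6)), -64)) = Mul(-158, Add(Mul(5, 11, 5), -64)) = Mul(-158, Add(275, -64)) = Mul(-158, 211) = -33338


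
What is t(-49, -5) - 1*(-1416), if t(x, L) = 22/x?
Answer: 69362/49 ≈ 1415.6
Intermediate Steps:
t(-49, -5) - 1*(-1416) = 22/(-49) - 1*(-1416) = 22*(-1/49) + 1416 = -22/49 + 1416 = 69362/49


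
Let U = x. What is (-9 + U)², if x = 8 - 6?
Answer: 49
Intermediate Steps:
x = 2
U = 2
(-9 + U)² = (-9 + 2)² = (-7)² = 49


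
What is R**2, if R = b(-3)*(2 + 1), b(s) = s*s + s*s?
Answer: 2916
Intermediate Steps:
b(s) = 2*s**2 (b(s) = s**2 + s**2 = 2*s**2)
R = 54 (R = (2*(-3)**2)*(2 + 1) = (2*9)*3 = 18*3 = 54)
R**2 = 54**2 = 2916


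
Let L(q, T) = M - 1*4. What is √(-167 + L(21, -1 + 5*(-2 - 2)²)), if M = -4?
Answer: 5*I*√7 ≈ 13.229*I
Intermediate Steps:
L(q, T) = -8 (L(q, T) = -4 - 1*4 = -4 - 4 = -8)
√(-167 + L(21, -1 + 5*(-2 - 2)²)) = √(-167 - 8) = √(-175) = 5*I*√7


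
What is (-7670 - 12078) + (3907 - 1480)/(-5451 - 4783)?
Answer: -202103459/10234 ≈ -19748.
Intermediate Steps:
(-7670 - 12078) + (3907 - 1480)/(-5451 - 4783) = -19748 + 2427/(-10234) = -19748 + 2427*(-1/10234) = -19748 - 2427/10234 = -202103459/10234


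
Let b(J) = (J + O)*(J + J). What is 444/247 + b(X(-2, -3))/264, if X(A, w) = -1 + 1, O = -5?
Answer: 444/247 ≈ 1.7976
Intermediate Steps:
X(A, w) = 0
b(J) = 2*J*(-5 + J) (b(J) = (J - 5)*(J + J) = (-5 + J)*(2*J) = 2*J*(-5 + J))
444/247 + b(X(-2, -3))/264 = 444/247 + (2*0*(-5 + 0))/264 = 444*(1/247) + (2*0*(-5))*(1/264) = 444/247 + 0*(1/264) = 444/247 + 0 = 444/247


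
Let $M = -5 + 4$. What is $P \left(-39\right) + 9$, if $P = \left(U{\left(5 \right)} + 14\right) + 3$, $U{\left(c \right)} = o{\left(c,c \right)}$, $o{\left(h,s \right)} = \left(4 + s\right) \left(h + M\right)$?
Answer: $-2058$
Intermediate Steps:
$M = -1$
$o{\left(h,s \right)} = \left(-1 + h\right) \left(4 + s\right)$ ($o{\left(h,s \right)} = \left(4 + s\right) \left(h - 1\right) = \left(4 + s\right) \left(-1 + h\right) = \left(-1 + h\right) \left(4 + s\right)$)
$U{\left(c \right)} = -4 + c^{2} + 3 c$ ($U{\left(c \right)} = -4 - c + 4 c + c c = -4 - c + 4 c + c^{2} = -4 + c^{2} + 3 c$)
$P = 53$ ($P = \left(\left(-4 + 5^{2} + 3 \cdot 5\right) + 14\right) + 3 = \left(\left(-4 + 25 + 15\right) + 14\right) + 3 = \left(36 + 14\right) + 3 = 50 + 3 = 53$)
$P \left(-39\right) + 9 = 53 \left(-39\right) + 9 = -2067 + 9 = -2058$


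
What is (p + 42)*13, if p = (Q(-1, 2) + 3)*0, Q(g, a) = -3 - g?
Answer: 546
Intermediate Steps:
p = 0 (p = ((-3 - 1*(-1)) + 3)*0 = ((-3 + 1) + 3)*0 = (-2 + 3)*0 = 1*0 = 0)
(p + 42)*13 = (0 + 42)*13 = 42*13 = 546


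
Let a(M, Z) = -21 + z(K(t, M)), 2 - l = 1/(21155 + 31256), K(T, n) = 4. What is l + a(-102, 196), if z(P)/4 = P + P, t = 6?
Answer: 681342/52411 ≈ 13.000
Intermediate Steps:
z(P) = 8*P (z(P) = 4*(P + P) = 4*(2*P) = 8*P)
l = 104821/52411 (l = 2 - 1/(21155 + 31256) = 2 - 1/52411 = 104821/52411 ≈ 2.0000)
a(M, Z) = 11 (a(M, Z) = -21 + 8*4 = -21 + 32 = 11)
l + a(-102, 196) = 104821/52411 + 11 = 681342/52411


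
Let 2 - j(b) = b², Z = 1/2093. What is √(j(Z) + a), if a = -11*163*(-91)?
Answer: 6*√19854683169/2093 ≈ 403.94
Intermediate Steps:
Z = 1/2093 ≈ 0.00047778
a = 163163 (a = -1793*(-91) = 163163)
j(b) = 2 - b²
√(j(Z) + a) = √((2 - (1/2093)²) + 163163) = √((2 - 1*1/4380649) + 163163) = √((2 - 1/4380649) + 163163) = √(8761297/4380649 + 163163) = √(714768594084/4380649) = 6*√19854683169/2093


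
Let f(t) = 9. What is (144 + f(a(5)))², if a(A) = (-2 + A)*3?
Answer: 23409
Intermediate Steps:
a(A) = -6 + 3*A
(144 + f(a(5)))² = (144 + 9)² = 153² = 23409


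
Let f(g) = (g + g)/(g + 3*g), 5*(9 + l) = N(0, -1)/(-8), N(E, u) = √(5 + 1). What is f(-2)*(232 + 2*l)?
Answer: 107 - √6/40 ≈ 106.94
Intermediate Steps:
N(E, u) = √6
l = -9 - √6/40 (l = -9 + (√6/(-8))/5 = -9 + (√6*(-⅛))/5 = -9 + (-√6/8)/5 = -9 - √6/40 ≈ -9.0612)
f(g) = ½ (f(g) = (2*g)/((4*g)) = (2*g)*(1/(4*g)) = ½)
f(-2)*(232 + 2*l) = (232 + 2*(-9 - √6/40))/2 = (232 + (-18 - √6/20))/2 = (214 - √6/20)/2 = 107 - √6/40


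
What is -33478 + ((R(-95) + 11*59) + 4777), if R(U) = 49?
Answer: -28003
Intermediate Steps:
-33478 + ((R(-95) + 11*59) + 4777) = -33478 + ((49 + 11*59) + 4777) = -33478 + ((49 + 649) + 4777) = -33478 + (698 + 4777) = -33478 + 5475 = -28003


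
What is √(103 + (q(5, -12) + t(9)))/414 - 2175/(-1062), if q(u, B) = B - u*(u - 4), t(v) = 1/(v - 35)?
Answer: 725/354 + √58110/10764 ≈ 2.0704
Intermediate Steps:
t(v) = 1/(-35 + v)
q(u, B) = B - u*(-4 + u)
√(103 + (q(5, -12) + t(9)))/414 - 2175/(-1062) = √(103 + ((-12 - 1*5² + 4*5) + 1/(-35 + 9)))/414 - 2175/(-1062) = √(103 + ((-12 - 1*25 + 20) + 1/(-26)))*(1/414) - 2175*(-1/1062) = √(103 + ((-12 - 25 + 20) - 1/26))*(1/414) + 725/354 = √(103 + (-17 - 1/26))*(1/414) + 725/354 = √(103 - 443/26)*(1/414) + 725/354 = √(2235/26)*(1/414) + 725/354 = (√58110/26)*(1/414) + 725/354 = √58110/10764 + 725/354 = 725/354 + √58110/10764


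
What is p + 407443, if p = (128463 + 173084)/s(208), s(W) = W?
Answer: 85049691/208 ≈ 4.0889e+5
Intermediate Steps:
p = 301547/208 (p = (128463 + 173084)/208 = 301547*(1/208) = 301547/208 ≈ 1449.7)
p + 407443 = 301547/208 + 407443 = 85049691/208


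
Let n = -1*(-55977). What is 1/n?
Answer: 1/55977 ≈ 1.7864e-5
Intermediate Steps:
n = 55977
1/n = 1/55977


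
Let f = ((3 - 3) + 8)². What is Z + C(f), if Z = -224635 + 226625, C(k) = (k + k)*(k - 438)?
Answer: -45882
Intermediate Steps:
f = 64 (f = (0 + 8)² = 8² = 64)
C(k) = 2*k*(-438 + k) (C(k) = (2*k)*(-438 + k) = 2*k*(-438 + k))
Z = 1990
Z + C(f) = 1990 + 2*64*(-438 + 64) = 1990 + 2*64*(-374) = 1990 - 47872 = -45882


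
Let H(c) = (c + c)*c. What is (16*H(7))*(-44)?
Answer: -68992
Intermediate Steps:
H(c) = 2*c**2 (H(c) = (2*c)*c = 2*c**2)
(16*H(7))*(-44) = (16*(2*7**2))*(-44) = (16*(2*49))*(-44) = (16*98)*(-44) = 1568*(-44) = -68992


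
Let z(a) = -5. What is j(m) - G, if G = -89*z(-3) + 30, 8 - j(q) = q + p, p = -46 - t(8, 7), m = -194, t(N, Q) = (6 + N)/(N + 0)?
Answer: -901/4 ≈ -225.25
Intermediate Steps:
t(N, Q) = (6 + N)/N
p = -191/4 (p = -46 - (6 + 8)/8 = -46 - 14/8 = -46 - 1*7/4 = -46 - 7/4 = -191/4 ≈ -47.750)
j(q) = 223/4 - q (j(q) = 8 - (q - 191/4) = 8 - (-191/4 + q) = 8 + (191/4 - q) = 223/4 - q)
G = 475 (G = -89*(-5) + 30 = 445 + 30 = 475)
j(m) - G = (223/4 - 1*(-194)) - 1*475 = (223/4 + 194) - 475 = 999/4 - 475 = -901/4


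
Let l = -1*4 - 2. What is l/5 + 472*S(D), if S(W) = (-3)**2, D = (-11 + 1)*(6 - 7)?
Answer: 21234/5 ≈ 4246.8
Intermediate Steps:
l = -6 (l = -4 - 2 = -6)
D = 10 (D = -10*(-1) = 10)
S(W) = 9
l/5 + 472*S(D) = -6/5 + 472*9 = -6*1/5 + 4248 = -6/5 + 4248 = 21234/5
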